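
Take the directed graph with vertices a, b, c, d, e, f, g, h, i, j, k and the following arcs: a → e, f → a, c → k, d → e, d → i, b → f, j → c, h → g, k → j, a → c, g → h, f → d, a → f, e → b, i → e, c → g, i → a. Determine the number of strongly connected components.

3

{a, b, d, e, f, i} are all mutually reachable — one SCC of size 6.
{c, j, k} are all mutually reachable — one SCC of size 3.
{g, h} are all mutually reachable — one SCC of size 2.
That gives 3 strongly connected components.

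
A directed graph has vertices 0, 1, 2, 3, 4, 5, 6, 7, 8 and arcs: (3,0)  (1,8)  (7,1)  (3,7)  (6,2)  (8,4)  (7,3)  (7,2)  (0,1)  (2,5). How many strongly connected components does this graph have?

8

{3, 7} are all mutually reachable — one SCC of size 2.
{8} is an SCC by itself.
{5} is an SCC by itself.
{1} is an SCC by itself.
{6} is an SCC by itself.
(and 3 more singleton SCCs)
That gives 8 strongly connected components.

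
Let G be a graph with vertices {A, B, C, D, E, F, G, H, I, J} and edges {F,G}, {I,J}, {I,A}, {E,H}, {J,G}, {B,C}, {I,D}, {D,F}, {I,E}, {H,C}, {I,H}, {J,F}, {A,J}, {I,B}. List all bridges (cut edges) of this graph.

The edges on the cycle I-D-F-G-J-I are not bridges since each lies on that cycle.
Every edge lies on some cycle, so there are no bridges.

none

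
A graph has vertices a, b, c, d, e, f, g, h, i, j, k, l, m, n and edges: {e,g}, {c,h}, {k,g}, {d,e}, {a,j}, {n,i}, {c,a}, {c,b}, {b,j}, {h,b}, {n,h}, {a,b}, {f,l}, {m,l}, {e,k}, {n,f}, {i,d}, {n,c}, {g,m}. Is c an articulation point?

Deleting c leaves 1 component (was 1) (its neighbors a, b, h, n remain connected to each other), so c is not a cut vertex.

No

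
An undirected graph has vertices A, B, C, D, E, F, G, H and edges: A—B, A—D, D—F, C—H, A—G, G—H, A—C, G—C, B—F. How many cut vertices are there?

Removing A increases the component count from 2 to 3, so A is a cut vertex.
By contrast removing B leaves 2 components; it is not a cut vertex. No other vertex is a cut vertex either.

1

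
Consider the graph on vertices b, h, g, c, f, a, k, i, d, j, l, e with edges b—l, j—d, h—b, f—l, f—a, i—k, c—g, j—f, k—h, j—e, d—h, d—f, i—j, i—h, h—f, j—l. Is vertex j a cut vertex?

Yes

Deleting j raises the number of components from 2 to 3, so j is a cut vertex.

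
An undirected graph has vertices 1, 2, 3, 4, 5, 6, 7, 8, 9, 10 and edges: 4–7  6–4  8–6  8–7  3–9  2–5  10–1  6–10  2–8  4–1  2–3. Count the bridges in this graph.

The edges on the cycle 6-10-1-4-6 are not bridges since each lies on that cycle.
But removing 3–9 disconnects 3 from 9; removing 5–2 disconnects 5 from 2; removing 3–2 disconnects 3 from 2; removing 8–2 disconnects 8 from 2 — these are bridges.
That makes 4 bridges.

4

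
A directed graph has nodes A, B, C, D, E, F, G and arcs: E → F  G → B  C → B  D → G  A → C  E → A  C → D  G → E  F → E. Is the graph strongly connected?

No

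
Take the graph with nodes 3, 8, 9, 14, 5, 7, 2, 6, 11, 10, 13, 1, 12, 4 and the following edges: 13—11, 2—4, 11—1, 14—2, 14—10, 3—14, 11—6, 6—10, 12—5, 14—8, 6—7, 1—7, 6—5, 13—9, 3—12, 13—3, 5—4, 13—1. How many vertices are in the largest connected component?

14

Starting from 1 we can reach 1, 2, 3, 4, 5, 6, 7, 8, 9, 10, 11, 12, 13, 14. That is one component of size 14.
The largest has 14 vertices.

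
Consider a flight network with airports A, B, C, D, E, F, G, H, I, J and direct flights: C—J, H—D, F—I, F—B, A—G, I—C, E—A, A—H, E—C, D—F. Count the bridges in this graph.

3

The edges on the cycle E-A-H-D-F-I-C-E are not bridges since each lies on that cycle.
But removing C—J disconnects C from J; removing A—G disconnects A from G; removing B—F disconnects B from F — these are bridges.
That makes 3 bridges.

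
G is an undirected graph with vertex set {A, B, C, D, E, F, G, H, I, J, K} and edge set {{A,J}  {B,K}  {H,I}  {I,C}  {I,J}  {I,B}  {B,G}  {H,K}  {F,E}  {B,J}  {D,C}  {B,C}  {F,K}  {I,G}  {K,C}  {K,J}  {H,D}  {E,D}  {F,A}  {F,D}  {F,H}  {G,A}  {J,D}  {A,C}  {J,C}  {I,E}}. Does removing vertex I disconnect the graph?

No

Deleting I leaves 1 component (was 1) (its neighbors B, C, E, G, H, J remain connected to each other), so I is not a cut vertex.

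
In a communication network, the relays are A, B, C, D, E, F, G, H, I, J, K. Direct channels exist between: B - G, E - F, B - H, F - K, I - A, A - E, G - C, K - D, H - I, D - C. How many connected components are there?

J is isolated — a component by itself.
Starting from A we can reach A, B, C, D, E, F, G, H, I, K. That is one component of size 10.
Total: 2 components.

2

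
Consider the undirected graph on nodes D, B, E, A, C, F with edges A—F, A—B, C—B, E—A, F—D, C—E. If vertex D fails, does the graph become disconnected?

No

Deleting D leaves 1 component (was 1), so D is not a cut vertex.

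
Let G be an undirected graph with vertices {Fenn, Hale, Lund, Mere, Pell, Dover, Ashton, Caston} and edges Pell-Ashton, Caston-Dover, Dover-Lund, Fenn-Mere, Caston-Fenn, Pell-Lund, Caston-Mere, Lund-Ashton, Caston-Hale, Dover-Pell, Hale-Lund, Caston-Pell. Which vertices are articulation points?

Caston

Removing Caston increases the component count from 1 to 2, so Caston is a cut vertex.
By contrast removing Fenn leaves 1 component; it is not a cut vertex. No other vertex is a cut vertex either.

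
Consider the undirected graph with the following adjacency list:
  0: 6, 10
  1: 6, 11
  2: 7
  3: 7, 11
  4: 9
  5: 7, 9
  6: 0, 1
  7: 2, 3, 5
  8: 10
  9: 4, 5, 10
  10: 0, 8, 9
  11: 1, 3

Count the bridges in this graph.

3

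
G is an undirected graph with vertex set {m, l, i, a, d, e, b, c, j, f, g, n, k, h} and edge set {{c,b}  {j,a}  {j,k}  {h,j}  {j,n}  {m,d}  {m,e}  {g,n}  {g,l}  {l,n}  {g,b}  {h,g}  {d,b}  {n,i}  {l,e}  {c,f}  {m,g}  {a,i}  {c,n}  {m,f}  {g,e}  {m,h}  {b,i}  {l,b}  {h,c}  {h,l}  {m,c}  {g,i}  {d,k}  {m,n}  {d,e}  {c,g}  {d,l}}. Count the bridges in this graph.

0

The edges on the cycle m-h-j-a-i-g-m are not bridges since each lies on that cycle.
Every edge lies on some cycle, so there are no bridges.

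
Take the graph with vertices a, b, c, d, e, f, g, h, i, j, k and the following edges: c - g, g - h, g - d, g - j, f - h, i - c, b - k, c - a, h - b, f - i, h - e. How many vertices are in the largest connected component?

Starting from a we can reach a, b, c, d, e, f, g, h, i, j, k. That is one component of size 11.
The largest has 11 vertices.

11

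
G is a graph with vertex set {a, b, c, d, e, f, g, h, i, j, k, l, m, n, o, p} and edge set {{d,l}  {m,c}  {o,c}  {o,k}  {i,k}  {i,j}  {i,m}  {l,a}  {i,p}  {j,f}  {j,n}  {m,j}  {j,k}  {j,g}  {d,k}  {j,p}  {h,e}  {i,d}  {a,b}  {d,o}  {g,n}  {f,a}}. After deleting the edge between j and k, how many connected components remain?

2

j and k are still connected via j-i-k, so the component count stays at 2.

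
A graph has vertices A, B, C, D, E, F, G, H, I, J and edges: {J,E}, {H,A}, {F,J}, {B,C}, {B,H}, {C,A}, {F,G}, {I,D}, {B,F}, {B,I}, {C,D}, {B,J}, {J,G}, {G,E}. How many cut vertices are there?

Removing B increases the component count from 1 to 2, so B is a cut vertex.
By contrast removing D leaves 1 component; it is not a cut vertex. No other vertex is a cut vertex either.

1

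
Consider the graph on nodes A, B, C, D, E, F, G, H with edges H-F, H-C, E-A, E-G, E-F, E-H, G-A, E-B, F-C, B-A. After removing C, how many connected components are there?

2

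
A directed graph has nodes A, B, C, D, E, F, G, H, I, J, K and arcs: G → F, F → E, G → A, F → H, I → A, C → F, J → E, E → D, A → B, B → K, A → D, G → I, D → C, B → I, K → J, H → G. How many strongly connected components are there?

{A, B, C, D, E, F, G, H, I, J, K} are all mutually reachable — one SCC of size 11.
That gives 1 strongly connected component.

1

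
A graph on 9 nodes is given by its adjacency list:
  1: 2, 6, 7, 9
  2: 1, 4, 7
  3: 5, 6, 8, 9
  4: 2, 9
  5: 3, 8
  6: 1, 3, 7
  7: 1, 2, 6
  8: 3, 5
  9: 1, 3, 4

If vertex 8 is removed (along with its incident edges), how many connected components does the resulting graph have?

1

With 8 gone, the remaining components are: {1, 2, 3, 4, 5, 6, 7, 9}.
That is 1 component.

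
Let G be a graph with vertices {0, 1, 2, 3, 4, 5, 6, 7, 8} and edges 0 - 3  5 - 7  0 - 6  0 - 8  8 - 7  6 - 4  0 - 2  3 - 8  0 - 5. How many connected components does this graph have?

2

1 is isolated — a component by itself.
Starting from 0 we can reach 0, 2, 3, 4, 5, 6, 7, 8. That is one component of size 8.
Total: 2 components.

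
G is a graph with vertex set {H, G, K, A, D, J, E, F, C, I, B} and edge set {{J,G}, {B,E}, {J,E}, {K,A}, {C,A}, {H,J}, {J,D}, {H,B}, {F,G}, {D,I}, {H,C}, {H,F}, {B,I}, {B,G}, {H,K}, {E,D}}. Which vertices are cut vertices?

Removing H increases the component count from 1 to 2, so H is a cut vertex.
By contrast removing E leaves 1 component; it is not a cut vertex. No other vertex is a cut vertex either.

H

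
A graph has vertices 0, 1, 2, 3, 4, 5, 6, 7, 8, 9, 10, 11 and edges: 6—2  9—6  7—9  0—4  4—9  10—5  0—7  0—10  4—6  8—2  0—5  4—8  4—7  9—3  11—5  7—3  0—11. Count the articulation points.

1

Removing 0 increases the component count from 2 to 3, so 0 is a cut vertex.
By contrast removing 2 leaves 2 components; it is not a cut vertex. No other vertex is a cut vertex either.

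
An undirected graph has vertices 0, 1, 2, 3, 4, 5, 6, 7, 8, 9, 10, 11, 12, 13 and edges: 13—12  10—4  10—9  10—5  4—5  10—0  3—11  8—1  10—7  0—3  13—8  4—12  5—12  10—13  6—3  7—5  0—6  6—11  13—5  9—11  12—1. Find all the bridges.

none

The edges on the cycle 0-6-3-0 are not bridges since each lies on that cycle.
Every edge lies on some cycle, so there are no bridges.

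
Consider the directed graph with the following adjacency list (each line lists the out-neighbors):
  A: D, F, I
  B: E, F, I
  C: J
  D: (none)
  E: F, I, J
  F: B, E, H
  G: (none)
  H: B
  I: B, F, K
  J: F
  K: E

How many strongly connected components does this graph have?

{B, E, F, H, I, J, K} are all mutually reachable — one SCC of size 7.
{A} is an SCC by itself.
{C} is an SCC by itself.
{G} is an SCC by itself.
{D} is an SCC by itself.
That gives 5 strongly connected components.

5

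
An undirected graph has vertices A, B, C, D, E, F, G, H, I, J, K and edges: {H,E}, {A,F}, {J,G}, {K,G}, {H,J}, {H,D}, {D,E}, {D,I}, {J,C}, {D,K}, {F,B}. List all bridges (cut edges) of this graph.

A-F, B-F, C-J, D-I

The edges on the cycle H-J-G-K-D-H are not bridges since each lies on that cycle.
But removing A—F disconnects A from F; removing D—I disconnects D from I; removing F—B disconnects F from B; removing C—J disconnects C from J — these are bridges.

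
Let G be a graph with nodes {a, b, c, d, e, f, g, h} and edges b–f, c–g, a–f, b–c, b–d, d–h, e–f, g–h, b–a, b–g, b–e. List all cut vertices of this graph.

Removing b increases the component count from 1 to 2, so b is a cut vertex.
By contrast removing c leaves 1 component; it is not a cut vertex. No other vertex is a cut vertex either.

b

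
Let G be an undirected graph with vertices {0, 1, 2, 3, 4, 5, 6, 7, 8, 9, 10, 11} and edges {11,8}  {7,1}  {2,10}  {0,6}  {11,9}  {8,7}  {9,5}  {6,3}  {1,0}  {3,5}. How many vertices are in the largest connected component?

4 is isolated — a component by itself.
Starting from 2 we can reach 2, 10. That is one component of size 2.
Starting from 0 we can reach 0, 1, 3, 5, 6, 7, 8, 9, 11. That is one component of size 9.
The largest has 9 vertices.

9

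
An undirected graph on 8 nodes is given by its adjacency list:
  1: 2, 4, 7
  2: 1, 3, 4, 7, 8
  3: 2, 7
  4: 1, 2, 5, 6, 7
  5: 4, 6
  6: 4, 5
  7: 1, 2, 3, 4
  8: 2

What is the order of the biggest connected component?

8

Starting from 1 we can reach 1, 2, 3, 4, 5, 6, 7, 8. That is one component of size 8.
The largest has 8 vertices.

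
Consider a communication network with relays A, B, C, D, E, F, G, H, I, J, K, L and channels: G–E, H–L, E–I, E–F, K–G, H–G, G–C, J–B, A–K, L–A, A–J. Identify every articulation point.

A, E, G, J

Removing A increases the component count from 2 to 3, so A is a cut vertex.
Removing E increases the component count from 2 to 4, so E is a cut vertex.
Removing G increases the component count from 2 to 4, so G is a cut vertex.
Likewise J is a cut vertex.
By contrast removing C leaves 2 components; it is not a cut vertex. No other vertex is a cut vertex either.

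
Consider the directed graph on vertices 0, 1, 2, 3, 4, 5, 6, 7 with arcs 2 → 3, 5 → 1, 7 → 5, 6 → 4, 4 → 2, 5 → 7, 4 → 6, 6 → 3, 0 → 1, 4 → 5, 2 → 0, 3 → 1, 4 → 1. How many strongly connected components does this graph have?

{4, 6} are all mutually reachable — one SCC of size 2.
{5, 7} are all mutually reachable — one SCC of size 2.
{2} is an SCC by itself.
{0} is an SCC by itself.
{1} is an SCC by itself.
(and 1 more singleton SCC)
That gives 6 strongly connected components.

6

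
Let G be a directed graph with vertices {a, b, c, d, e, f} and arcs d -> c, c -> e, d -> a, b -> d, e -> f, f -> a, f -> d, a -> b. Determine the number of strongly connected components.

1

{a, b, c, d, e, f} are all mutually reachable — one SCC of size 6.
That gives 1 strongly connected component.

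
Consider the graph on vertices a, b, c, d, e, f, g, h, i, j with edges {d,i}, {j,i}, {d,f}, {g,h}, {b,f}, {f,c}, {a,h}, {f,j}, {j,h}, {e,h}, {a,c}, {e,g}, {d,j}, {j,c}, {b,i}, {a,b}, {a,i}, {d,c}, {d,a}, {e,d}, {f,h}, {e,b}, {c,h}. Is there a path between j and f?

Yes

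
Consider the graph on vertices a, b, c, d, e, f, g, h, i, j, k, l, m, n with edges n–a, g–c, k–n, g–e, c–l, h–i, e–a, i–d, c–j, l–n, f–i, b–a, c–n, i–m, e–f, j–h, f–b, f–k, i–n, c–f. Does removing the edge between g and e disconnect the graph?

After removing g–e, the path g-c-f-e still connects them, so the edge is not a bridge.

No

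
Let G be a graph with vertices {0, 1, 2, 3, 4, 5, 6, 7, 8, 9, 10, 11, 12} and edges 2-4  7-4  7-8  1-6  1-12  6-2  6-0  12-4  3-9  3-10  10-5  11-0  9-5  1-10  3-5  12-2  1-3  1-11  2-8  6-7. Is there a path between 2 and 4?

From 2 we can reach 0, 1, 2, 3, 4, 5, 6, 7, 8, 9, 10, 11, 12, which includes 4.

Yes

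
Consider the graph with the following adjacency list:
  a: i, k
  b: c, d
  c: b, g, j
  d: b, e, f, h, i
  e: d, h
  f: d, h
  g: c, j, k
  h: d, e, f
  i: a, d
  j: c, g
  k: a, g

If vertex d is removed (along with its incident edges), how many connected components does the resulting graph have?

2

With d gone, the remaining components are: {e, f, h}; {a, b, c, g, i, j, k}.
That is 2 components.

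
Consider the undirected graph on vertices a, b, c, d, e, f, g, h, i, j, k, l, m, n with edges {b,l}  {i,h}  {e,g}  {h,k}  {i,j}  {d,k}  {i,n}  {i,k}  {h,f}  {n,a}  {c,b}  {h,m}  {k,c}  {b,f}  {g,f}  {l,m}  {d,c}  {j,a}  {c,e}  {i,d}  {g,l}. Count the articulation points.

Removing i increases the component count from 1 to 2, so i is a cut vertex.
By contrast removing g leaves 1 component; it is not a cut vertex. No other vertex is a cut vertex either.

1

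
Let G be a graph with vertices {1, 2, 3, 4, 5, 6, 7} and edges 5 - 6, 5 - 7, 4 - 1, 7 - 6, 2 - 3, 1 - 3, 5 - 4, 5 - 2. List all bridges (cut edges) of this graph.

none

The edges on the cycle 5-7-6-5 are not bridges since each lies on that cycle.
Every edge lies on some cycle, so there are no bridges.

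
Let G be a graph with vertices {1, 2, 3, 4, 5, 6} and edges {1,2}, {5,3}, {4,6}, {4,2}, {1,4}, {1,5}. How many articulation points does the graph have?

Removing 1 increases the component count from 1 to 2, so 1 is a cut vertex.
Removing 4 increases the component count from 1 to 2, so 4 is a cut vertex.
Removing 5 increases the component count from 1 to 2, so 5 is a cut vertex.
By contrast removing 2 leaves 1 component; it is not a cut vertex. No other vertex is a cut vertex either.

3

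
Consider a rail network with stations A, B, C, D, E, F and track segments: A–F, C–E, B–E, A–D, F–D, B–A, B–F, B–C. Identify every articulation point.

B

Removing B increases the component count from 1 to 2, so B is a cut vertex.
By contrast removing E leaves 1 component; it is not a cut vertex. No other vertex is a cut vertex either.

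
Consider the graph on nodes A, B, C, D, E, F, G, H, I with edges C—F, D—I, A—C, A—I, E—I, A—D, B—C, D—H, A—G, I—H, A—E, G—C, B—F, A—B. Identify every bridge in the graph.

The edges on the cycle A-B-F-C-A are not bridges since each lies on that cycle.
Every edge lies on some cycle, so there are no bridges.

none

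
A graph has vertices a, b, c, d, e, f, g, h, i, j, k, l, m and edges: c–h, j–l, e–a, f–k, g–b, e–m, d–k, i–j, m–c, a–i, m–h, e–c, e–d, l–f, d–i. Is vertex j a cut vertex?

Deleting j leaves 2 components (was 2), so j is not a cut vertex.

No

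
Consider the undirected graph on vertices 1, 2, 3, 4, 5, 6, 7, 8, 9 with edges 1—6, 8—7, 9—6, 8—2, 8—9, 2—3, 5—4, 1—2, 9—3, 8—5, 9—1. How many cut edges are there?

The edges on the cycle 9-1-2-3-9 are not bridges since each lies on that cycle.
But removing 8—7 disconnects 8 from 7; removing 4—5 disconnects 4 from 5; removing 8—5 disconnects 8 from 5 — these are bridges.
That makes 3 bridges.

3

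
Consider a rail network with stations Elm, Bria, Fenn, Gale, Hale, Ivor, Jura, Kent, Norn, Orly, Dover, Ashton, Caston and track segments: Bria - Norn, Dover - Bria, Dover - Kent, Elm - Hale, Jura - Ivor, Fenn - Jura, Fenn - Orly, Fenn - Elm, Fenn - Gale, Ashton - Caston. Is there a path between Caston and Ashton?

Yes

From Caston we can reach Ashton, Caston, which includes Ashton.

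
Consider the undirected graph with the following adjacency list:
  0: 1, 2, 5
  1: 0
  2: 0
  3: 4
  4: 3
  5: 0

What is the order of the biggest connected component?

4

Starting from 3 we can reach 3, 4. That is one component of size 2.
Starting from 0 we can reach 0, 1, 2, 5. That is one component of size 4.
The largest has 4 vertices.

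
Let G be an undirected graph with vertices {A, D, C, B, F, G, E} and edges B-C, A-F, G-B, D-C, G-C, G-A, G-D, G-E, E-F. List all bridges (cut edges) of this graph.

none

The edges on the cycle G-E-F-A-G are not bridges since each lies on that cycle.
Every edge lies on some cycle, so there are no bridges.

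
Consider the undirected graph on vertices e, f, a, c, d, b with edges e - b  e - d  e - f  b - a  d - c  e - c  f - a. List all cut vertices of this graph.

e

Removing e increases the component count from 1 to 2, so e is a cut vertex.
By contrast removing f leaves 1 component; it is not a cut vertex. No other vertex is a cut vertex either.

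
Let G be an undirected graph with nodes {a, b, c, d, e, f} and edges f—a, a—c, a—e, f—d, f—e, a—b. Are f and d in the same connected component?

Yes

From f we can reach a, b, c, d, e, f, which includes d.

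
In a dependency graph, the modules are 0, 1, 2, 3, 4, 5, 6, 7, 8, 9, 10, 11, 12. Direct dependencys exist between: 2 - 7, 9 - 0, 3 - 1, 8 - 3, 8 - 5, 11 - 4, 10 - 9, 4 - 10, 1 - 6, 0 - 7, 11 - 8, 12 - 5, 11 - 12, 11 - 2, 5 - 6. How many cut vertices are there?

Removing 11 increases the component count from 1 to 2, so 11 is a cut vertex.
By contrast removing 7 leaves 1 component; it is not a cut vertex. No other vertex is a cut vertex either.

1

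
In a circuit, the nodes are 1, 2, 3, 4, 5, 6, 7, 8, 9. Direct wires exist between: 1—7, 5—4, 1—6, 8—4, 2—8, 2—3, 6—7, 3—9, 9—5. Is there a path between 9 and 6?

The component containing 9 is {2, 3, 4, 5, 8, 9}, and 6 is not in it.

No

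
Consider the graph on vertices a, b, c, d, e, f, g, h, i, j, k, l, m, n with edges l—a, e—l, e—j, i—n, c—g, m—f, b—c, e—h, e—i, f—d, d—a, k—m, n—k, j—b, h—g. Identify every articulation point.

Removing e increases the component count from 1 to 2, so e is a cut vertex.
By contrast removing c leaves 1 component; it is not a cut vertex. No other vertex is a cut vertex either.

e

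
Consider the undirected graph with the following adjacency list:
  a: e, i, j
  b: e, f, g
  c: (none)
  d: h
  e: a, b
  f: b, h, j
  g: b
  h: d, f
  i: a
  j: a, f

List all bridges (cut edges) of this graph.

The edges on the cycle j-f-b-e-a-j are not bridges since each lies on that cycle.
But removing h-d disconnects h from d; removing b-g disconnects b from g; removing f-h disconnects f from h; removing i-a disconnects i from a — these are bridges.

a-i, b-g, d-h, f-h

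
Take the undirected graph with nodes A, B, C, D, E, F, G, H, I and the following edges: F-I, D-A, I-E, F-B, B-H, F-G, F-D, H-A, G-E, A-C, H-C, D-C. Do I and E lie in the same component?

Yes

From I we can reach A, B, C, D, E, F, G, H, I, which includes E.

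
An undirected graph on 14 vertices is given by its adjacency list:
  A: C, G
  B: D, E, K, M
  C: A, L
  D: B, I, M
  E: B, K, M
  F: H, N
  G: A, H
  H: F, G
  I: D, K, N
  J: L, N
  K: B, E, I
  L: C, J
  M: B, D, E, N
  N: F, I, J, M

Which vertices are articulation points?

Removing N increases the component count from 1 to 2, so N is a cut vertex.
By contrast removing G leaves 1 component; it is not a cut vertex. No other vertex is a cut vertex either.

N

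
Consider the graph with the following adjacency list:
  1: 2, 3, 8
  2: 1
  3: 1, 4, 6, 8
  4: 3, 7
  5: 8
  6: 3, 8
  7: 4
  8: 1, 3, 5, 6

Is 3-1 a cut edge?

After removing 3-1, the path 3-8-1 still connects them, so the edge is not a bridge.

No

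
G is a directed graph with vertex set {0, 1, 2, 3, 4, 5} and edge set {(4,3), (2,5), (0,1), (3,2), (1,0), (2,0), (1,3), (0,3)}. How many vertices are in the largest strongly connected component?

{0, 1, 2, 3} are all mutually reachable — one SCC of size 4.
{5} is an SCC by itself.
{4} is an SCC by itself.
The largest has 4 vertices.

4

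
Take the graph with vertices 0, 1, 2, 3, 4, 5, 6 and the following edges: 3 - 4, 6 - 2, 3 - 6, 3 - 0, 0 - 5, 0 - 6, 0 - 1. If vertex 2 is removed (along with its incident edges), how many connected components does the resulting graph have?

With 2 gone, the remaining components are: {0, 1, 3, 4, 5, 6}.
That is 1 component.

1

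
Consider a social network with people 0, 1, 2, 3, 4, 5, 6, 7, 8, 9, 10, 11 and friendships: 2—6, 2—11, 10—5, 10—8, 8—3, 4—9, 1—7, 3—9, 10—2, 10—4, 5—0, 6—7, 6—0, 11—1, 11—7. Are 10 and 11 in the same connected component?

Yes

From 10 we can reach 0, 1, 2, 3, 4, 5, 6, 7, 8, 9, 10, 11, which includes 11.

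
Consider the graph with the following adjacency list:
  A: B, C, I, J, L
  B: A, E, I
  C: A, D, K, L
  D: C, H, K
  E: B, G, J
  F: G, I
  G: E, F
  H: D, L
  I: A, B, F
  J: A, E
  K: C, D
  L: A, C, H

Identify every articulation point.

A

Removing A increases the component count from 1 to 2, so A is a cut vertex.
By contrast removing C leaves 1 component; it is not a cut vertex. No other vertex is a cut vertex either.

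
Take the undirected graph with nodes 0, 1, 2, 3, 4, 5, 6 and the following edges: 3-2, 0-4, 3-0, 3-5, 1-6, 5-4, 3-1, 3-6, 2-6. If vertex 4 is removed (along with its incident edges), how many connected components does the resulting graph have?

1

With 4 gone, the remaining components are: {0, 1, 2, 3, 5, 6}.
That is 1 component.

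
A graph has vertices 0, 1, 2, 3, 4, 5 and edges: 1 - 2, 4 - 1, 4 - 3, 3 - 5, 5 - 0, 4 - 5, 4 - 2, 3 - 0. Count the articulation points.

Removing 4 increases the component count from 1 to 2, so 4 is a cut vertex.
By contrast removing 3 leaves 1 component; it is not a cut vertex. No other vertex is a cut vertex either.

1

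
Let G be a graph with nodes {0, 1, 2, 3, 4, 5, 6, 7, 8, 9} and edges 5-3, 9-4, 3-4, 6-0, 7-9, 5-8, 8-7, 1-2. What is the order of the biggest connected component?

6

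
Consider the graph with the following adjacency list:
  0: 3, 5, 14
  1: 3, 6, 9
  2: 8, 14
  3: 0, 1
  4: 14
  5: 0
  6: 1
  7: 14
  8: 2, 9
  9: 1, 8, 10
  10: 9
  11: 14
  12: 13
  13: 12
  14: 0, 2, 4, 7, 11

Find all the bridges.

0-5, 1-6, 10-9, 11-14, 12-13, 14-4, 14-7

The edges on the cycle 8-2-14-0-3-1-9-8 are not bridges since each lies on that cycle.
But removing 4-14 disconnects 4 from 14; removing 13-12 disconnects 13 from 12; removing 10-9 disconnects 10 from 9; removing 14-11 disconnects 14 from 11 — these are bridges.
In total 7 edges are bridges.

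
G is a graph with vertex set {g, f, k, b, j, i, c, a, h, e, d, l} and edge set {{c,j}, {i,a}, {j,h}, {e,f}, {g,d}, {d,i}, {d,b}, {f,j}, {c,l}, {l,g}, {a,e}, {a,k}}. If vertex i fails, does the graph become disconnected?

No

Deleting i leaves 1 component (was 1) (its neighbors a, d remain connected to each other), so i is not a cut vertex.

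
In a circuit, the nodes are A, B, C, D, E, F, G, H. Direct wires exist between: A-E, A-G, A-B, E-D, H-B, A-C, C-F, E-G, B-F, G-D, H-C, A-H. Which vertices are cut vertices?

A

Removing A increases the component count from 1 to 2, so A is a cut vertex.
By contrast removing G leaves 1 component; it is not a cut vertex. No other vertex is a cut vertex either.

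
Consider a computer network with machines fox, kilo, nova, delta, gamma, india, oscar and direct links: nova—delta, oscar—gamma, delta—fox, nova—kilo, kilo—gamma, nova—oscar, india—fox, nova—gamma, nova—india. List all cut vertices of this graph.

Removing nova increases the component count from 1 to 2, so nova is a cut vertex.
By contrast removing fox leaves 1 component; it is not a cut vertex. No other vertex is a cut vertex either.

nova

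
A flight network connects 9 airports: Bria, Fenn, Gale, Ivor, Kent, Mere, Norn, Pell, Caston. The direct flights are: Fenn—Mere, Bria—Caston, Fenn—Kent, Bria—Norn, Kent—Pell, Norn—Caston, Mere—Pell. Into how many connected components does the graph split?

Ivor is isolated — a component by itself.
Gale is isolated — a component by itself.
Starting from Bria we can reach Bria, Norn, Caston. That is one component of size 3.
Starting from Fenn we can reach Fenn, Kent, Mere, Pell. That is one component of size 4.
Total: 4 components.

4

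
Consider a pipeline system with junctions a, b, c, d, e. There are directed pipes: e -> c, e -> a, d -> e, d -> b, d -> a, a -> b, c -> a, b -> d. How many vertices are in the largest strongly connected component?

{a, b, c, d, e} are all mutually reachable — one SCC of size 5.
The largest has 5 vertices.

5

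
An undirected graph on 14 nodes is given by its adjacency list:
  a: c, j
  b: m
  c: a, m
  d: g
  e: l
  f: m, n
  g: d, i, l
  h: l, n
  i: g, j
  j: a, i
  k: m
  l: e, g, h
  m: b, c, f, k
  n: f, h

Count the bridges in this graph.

4

The edges on the cycle f-n-h-l-g-i-j-a-c-m-f are not bridges since each lies on that cycle.
But removing l-e disconnects l from e; removing d-g disconnects d from g; removing m-b disconnects m from b; removing m-k disconnects m from k — these are bridges.
That makes 4 bridges.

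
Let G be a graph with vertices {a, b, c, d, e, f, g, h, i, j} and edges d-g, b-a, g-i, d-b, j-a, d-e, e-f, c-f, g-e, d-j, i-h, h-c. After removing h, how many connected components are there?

1

With h gone, the remaining components are: {a, b, c, d, e, f, g, i, j}.
That is 1 component.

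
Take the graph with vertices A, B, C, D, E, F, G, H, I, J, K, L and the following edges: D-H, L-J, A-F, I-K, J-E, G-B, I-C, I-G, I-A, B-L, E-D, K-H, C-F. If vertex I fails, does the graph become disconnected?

Yes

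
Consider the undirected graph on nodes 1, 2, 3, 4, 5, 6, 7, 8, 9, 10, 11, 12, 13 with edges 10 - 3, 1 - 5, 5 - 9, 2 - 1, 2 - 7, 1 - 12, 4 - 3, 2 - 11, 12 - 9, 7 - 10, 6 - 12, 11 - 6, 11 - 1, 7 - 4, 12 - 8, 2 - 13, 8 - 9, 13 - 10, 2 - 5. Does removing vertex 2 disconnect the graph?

Deleting 2 raises the number of components from 1 to 2, so 2 is a cut vertex.

Yes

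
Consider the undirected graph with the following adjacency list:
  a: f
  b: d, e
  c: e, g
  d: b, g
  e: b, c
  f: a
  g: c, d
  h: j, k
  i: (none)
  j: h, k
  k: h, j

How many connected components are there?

4

i is isolated — a component by itself.
Starting from a we can reach a, f. That is one component of size 2.
Starting from h we can reach h, j, k. That is one component of size 3.
Starting from b we can reach b, c, d, e, g. That is one component of size 5.
Total: 4 components.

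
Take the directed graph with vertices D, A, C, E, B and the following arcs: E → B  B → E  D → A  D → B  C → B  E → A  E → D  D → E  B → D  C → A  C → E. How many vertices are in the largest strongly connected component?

3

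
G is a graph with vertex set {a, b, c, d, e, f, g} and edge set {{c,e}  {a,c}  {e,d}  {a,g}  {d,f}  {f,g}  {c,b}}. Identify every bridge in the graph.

The edges on the cycle a-c-e-d-f-g-a are not bridges since each lies on that cycle.
But removing c–b disconnects c from b — this is a bridge.

b-c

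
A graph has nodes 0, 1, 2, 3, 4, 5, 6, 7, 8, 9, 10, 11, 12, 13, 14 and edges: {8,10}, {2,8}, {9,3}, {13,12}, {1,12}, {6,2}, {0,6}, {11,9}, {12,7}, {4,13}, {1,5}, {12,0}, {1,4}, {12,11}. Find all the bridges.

0-12, 0-6, 1-5, 10-8, 11-12, 11-9, 12-7, 2-6, 2-8, 3-9

The edges on the cycle 1-4-13-12-1 are not bridges since each lies on that cycle.
But removing 12-0 disconnects 12 from 0; removing 11-12 disconnects 11 from 12; removing 11-9 disconnects 11 from 9; removing 0-6 disconnects 0 from 6 — these are bridges.
In total 10 edges are bridges.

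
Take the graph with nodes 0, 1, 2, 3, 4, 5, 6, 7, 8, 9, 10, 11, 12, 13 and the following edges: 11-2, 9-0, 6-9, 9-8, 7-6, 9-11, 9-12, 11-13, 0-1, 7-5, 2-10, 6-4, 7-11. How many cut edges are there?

The edges on the cycle 7-6-9-11-7 are not bridges since each lies on that cycle.
But removing 8-9 disconnects 8 from 9; removing 11-2 disconnects 11 from 2; removing 9-0 disconnects 9 from 0; removing 7-5 disconnects 7 from 5 — these are bridges.
In total 9 edges are bridges.

9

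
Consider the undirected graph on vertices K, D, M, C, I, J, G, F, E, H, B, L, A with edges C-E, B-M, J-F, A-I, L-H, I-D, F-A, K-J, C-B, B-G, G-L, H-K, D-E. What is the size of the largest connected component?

13

Starting from A we can reach A, B, C, D, E, F, G, H, I, J, K, L, M. That is one component of size 13.
The largest has 13 vertices.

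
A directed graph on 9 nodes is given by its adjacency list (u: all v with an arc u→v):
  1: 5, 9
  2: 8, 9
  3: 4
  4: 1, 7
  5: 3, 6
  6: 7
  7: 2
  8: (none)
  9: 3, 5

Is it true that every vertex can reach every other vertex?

No

There is no directed path from 8 to 3, so the graph is not strongly connected.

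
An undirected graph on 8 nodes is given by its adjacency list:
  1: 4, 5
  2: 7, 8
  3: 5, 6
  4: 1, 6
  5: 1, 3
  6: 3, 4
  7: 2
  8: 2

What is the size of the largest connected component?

Starting from 2 we can reach 2, 7, 8. That is one component of size 3.
Starting from 1 we can reach 1, 3, 4, 5, 6. That is one component of size 5.
The largest has 5 vertices.

5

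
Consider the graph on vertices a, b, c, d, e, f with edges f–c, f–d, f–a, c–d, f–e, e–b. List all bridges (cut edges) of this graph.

a-f, b-e, e-f

The edges on the cycle f-c-d-f are not bridges since each lies on that cycle.
But removing e–b disconnects e from b; removing f–e disconnects f from e; removing f–a disconnects f from a — these are bridges.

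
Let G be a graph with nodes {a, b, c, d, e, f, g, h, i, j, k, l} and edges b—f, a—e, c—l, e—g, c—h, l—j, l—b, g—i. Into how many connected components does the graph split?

k is isolated — a component by itself.
d is isolated — a component by itself.
Starting from a we can reach a, e, g, i. That is one component of size 4.
Starting from b we can reach b, c, f, h, j, l. That is one component of size 6.
Total: 4 components.

4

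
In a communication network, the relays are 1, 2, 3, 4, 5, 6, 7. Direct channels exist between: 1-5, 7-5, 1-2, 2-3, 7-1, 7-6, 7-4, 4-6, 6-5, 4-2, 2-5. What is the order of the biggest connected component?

7

Starting from 1 we can reach 1, 2, 3, 4, 5, 6, 7. That is one component of size 7.
The largest has 7 vertices.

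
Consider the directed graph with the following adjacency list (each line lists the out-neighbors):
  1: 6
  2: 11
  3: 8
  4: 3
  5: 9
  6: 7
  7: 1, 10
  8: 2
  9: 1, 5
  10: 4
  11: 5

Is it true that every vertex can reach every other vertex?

Yes

From 2 we can reach every vertex (1, 2, 3, 4, 5, 6, 7, 8, 9, 10, 11), and every vertex can reach 2 (1, 2, 3, 4, 5, 6, 7, 8, 9, 10, 11). So the whole graph is one strongly connected component.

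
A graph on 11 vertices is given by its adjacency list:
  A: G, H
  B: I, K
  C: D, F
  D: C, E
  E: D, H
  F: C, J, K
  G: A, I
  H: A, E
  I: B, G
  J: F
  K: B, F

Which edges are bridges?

The edges on the cycle B-K-F-C-D-E-H-A-G-I-B are not bridges since each lies on that cycle.
But removing F-J disconnects F from J — this is a bridge.

F-J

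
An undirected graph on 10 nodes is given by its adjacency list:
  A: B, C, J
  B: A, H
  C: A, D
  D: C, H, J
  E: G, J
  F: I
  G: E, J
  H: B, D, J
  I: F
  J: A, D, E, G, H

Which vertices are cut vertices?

J

Removing J increases the component count from 2 to 3, so J is a cut vertex.
By contrast removing I leaves 2 components; it is not a cut vertex. No other vertex is a cut vertex either.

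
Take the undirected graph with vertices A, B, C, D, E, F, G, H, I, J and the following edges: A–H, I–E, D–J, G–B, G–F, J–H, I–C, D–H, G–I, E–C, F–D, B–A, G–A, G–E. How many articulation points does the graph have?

Removing G increases the component count from 1 to 2, so G is a cut vertex.
By contrast removing D leaves 1 component; it is not a cut vertex. No other vertex is a cut vertex either.

1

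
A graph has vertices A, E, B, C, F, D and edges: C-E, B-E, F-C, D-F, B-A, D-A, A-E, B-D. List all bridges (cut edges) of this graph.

none

The edges on the cycle B-D-A-B are not bridges since each lies on that cycle.
Every edge lies on some cycle, so there are no bridges.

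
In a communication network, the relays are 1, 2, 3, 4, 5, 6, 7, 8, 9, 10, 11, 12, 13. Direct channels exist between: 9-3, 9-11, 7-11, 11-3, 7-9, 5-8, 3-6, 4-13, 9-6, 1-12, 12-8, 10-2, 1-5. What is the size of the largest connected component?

5

Starting from 4 we can reach 4, 13. That is one component of size 2.
Starting from 2 we can reach 2, 10. That is one component of size 2.
Starting from 1 we can reach 1, 5, 8, 12. That is one component of size 4.
Starting from 3 we can reach 3, 6, 7, 9, 11. That is one component of size 5.
The largest has 5 vertices.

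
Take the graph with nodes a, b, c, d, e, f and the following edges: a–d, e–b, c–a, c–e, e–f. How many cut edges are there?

removing c–e disconnects c from e; removing f–e disconnects f from e; removing b–e disconnects b from e; removing a–d disconnects a from d — these are bridges.
In total 5 edges are bridges.

5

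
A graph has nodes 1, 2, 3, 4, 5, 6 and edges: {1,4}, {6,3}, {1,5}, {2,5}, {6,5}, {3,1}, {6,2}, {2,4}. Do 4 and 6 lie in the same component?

From 4 we can reach 1, 2, 3, 4, 5, 6, which includes 6.

Yes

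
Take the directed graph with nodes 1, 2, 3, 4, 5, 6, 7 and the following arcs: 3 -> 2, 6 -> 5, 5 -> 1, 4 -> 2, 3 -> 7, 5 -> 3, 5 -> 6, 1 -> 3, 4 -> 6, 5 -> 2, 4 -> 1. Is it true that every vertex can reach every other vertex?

There is no directed path from 2 to 4, so the graph is not strongly connected.

No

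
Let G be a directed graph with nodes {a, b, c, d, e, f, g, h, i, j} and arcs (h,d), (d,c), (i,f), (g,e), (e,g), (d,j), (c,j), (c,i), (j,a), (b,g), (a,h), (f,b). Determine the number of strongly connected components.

5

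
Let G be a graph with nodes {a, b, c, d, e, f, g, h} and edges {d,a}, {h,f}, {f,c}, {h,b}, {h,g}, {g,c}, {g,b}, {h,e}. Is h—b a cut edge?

After removing h—b, the path h-g-b still connects them, so the edge is not a bridge.

No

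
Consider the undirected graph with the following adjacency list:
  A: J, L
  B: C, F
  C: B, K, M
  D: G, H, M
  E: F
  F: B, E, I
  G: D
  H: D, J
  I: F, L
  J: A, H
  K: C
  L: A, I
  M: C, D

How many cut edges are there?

The edges on the cycle I-L-A-J-H-D-M-C-B-F-I are not bridges since each lies on that cycle.
But removing K-C disconnects K from C; removing F-E disconnects F from E; removing G-D disconnects G from D — these are bridges.
That makes 3 bridges.

3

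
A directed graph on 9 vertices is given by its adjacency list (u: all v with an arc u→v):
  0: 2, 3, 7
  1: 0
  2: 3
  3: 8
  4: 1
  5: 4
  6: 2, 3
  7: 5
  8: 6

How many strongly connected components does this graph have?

2

{0, 1, 4, 5, 7} are all mutually reachable — one SCC of size 5.
{2, 3, 6, 8} are all mutually reachable — one SCC of size 4.
That gives 2 strongly connected components.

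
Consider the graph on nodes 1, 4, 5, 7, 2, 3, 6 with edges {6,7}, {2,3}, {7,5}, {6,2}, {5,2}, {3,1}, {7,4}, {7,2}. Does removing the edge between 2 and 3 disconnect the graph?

Removing 2-3 leaves no path between 2 and 3: the component count goes from 1 to 2. So it is a bridge.

Yes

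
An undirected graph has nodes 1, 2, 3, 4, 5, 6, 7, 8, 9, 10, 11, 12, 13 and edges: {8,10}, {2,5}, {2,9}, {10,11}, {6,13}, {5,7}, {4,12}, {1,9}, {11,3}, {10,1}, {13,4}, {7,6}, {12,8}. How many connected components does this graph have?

1

Starting from 1 we can reach 1, 2, 3, 4, 5, 6, 7, 8, 9, 10, 11, 12, 13. That is one component of size 13.
Total: 1 component.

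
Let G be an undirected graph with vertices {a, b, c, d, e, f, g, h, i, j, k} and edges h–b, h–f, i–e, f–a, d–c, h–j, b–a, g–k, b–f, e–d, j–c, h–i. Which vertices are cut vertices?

h

Removing h increases the component count from 2 to 3, so h is a cut vertex.
By contrast removing g leaves 2 components; it is not a cut vertex. No other vertex is a cut vertex either.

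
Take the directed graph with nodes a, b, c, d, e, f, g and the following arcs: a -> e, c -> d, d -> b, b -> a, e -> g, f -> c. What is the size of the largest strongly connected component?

1

{c} is an SCC by itself.
{e} is an SCC by itself.
{f} is an SCC by itself.
{a} is an SCC by itself.
{b} is an SCC by itself.
(and 2 more singleton SCCs)
The largest has 1 vertex.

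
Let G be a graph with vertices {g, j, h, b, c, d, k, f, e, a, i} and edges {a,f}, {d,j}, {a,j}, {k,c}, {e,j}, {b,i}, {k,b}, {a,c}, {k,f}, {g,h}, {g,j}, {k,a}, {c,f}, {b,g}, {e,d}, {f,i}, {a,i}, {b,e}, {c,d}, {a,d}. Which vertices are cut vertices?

g

Removing g increases the component count from 1 to 2, so g is a cut vertex.
By contrast removing c leaves 1 component; it is not a cut vertex. No other vertex is a cut vertex either.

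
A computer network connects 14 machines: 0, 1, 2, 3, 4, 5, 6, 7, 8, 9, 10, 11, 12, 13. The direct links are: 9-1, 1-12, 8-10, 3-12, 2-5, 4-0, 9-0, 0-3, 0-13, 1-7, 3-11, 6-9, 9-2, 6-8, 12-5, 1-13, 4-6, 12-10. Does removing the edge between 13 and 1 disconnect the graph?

After removing 13-1, the path 13-0-9-1 still connects them, so the edge is not a bridge.

No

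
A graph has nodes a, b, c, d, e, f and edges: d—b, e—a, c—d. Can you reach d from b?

Yes

From b we can reach b, c, d, which includes d.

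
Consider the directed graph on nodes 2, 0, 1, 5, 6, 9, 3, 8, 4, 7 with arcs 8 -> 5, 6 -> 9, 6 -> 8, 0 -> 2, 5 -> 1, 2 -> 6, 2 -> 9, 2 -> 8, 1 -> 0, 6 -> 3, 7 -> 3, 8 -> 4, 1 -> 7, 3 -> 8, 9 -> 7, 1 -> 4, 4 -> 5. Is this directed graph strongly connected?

From 4 we can reach every vertex (0, 1, 2, 3, 4, 5, 6, 7, 8, 9), and every vertex can reach 4 (0, 1, 2, 3, 4, 5, 6, 7, 8, 9). So the whole graph is one strongly connected component.

Yes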